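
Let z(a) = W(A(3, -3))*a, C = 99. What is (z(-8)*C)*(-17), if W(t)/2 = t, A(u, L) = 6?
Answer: 161568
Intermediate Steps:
W(t) = 2*t
z(a) = 12*a (z(a) = (2*6)*a = 12*a)
(z(-8)*C)*(-17) = ((12*(-8))*99)*(-17) = -96*99*(-17) = -9504*(-17) = 161568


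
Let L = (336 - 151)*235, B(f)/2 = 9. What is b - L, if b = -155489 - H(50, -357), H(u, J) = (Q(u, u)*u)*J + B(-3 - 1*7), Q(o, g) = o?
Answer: 693518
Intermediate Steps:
B(f) = 18 (B(f) = 2*9 = 18)
H(u, J) = 18 + J*u² (H(u, J) = (u*u)*J + 18 = u²*J + 18 = J*u² + 18 = 18 + J*u²)
L = 43475 (L = 185*235 = 43475)
b = 736993 (b = -155489 - (18 - 357*50²) = -155489 - (18 - 357*2500) = -155489 - (18 - 892500) = -155489 - 1*(-892482) = -155489 + 892482 = 736993)
b - L = 736993 - 1*43475 = 736993 - 43475 = 693518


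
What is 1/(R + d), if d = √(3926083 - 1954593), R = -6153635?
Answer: -1230727/7573444348347 - √1971490/37867221741735 ≈ -1.6254e-7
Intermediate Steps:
d = √1971490 ≈ 1404.1
1/(R + d) = 1/(-6153635 + √1971490)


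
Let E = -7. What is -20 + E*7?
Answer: -69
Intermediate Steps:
-20 + E*7 = -20 - 7*7 = -20 - 49 = -69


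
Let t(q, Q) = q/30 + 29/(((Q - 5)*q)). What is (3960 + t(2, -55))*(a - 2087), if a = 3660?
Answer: 249152189/40 ≈ 6.2288e+6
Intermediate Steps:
t(q, Q) = q/30 + 29/(q*(-5 + Q)) (t(q, Q) = q*(1/30) + 29/(((-5 + Q)*q)) = q/30 + 29/((q*(-5 + Q))) = q/30 + 29*(1/(q*(-5 + Q))) = q/30 + 29/(q*(-5 + Q)))
(3960 + t(2, -55))*(a - 2087) = (3960 + (1/30)*(870 - 5*2**2 - 55*2**2)/(2*(-5 - 55)))*(3660 - 2087) = (3960 + (1/30)*(1/2)*(870 - 5*4 - 55*4)/(-60))*1573 = (3960 + (1/30)*(1/2)*(-1/60)*(870 - 20 - 220))*1573 = (3960 + (1/30)*(1/2)*(-1/60)*630)*1573 = (3960 - 7/40)*1573 = (158393/40)*1573 = 249152189/40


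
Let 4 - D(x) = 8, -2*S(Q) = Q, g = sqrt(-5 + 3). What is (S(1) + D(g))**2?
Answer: 81/4 ≈ 20.250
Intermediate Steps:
g = I*sqrt(2) (g = sqrt(-2) = I*sqrt(2) ≈ 1.4142*I)
S(Q) = -Q/2
D(x) = -4 (D(x) = 4 - 1*8 = 4 - 8 = -4)
(S(1) + D(g))**2 = (-1/2*1 - 4)**2 = (-1/2 - 4)**2 = (-9/2)**2 = 81/4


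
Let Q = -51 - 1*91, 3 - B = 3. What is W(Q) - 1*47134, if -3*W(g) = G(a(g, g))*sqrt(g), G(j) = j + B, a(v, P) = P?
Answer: -47134 + 142*I*sqrt(142)/3 ≈ -47134.0 + 564.04*I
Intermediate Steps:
B = 0 (B = 3 - 1*3 = 3 - 3 = 0)
G(j) = j (G(j) = j + 0 = j)
Q = -142 (Q = -51 - 91 = -142)
W(g) = -g**(3/2)/3 (W(g) = -g*sqrt(g)/3 = -g**(3/2)/3)
W(Q) - 1*47134 = -(-142)*I*sqrt(142)/3 - 1*47134 = -(-142)*I*sqrt(142)/3 - 47134 = 142*I*sqrt(142)/3 - 47134 = -47134 + 142*I*sqrt(142)/3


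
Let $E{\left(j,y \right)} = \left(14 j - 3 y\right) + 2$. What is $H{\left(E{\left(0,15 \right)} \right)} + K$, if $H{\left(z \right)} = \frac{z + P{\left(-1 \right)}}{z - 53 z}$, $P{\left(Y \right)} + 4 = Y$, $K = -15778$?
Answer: $- \frac{8819914}{559} \approx -15778.0$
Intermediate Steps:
$E{\left(j,y \right)} = 2 - 3 y + 14 j$ ($E{\left(j,y \right)} = \left(- 3 y + 14 j\right) + 2 = 2 - 3 y + 14 j$)
$P{\left(Y \right)} = -4 + Y$
$H{\left(z \right)} = - \frac{-5 + z}{52 z}$ ($H{\left(z \right)} = \frac{z - 5}{z - 53 z} = \frac{z - 5}{\left(-52\right) z} = \left(-5 + z\right) \left(- \frac{1}{52 z}\right) = - \frac{-5 + z}{52 z}$)
$H{\left(E{\left(0,15 \right)} \right)} + K = \frac{5 - \left(2 - 45 + 14 \cdot 0\right)}{52 \left(2 - 45 + 14 \cdot 0\right)} - 15778 = \frac{5 - \left(2 - 45 + 0\right)}{52 \left(2 - 45 + 0\right)} - 15778 = \frac{5 - -43}{52 \left(-43\right)} - 15778 = \frac{1}{52} \left(- \frac{1}{43}\right) \left(5 + 43\right) - 15778 = \frac{1}{52} \left(- \frac{1}{43}\right) 48 - 15778 = - \frac{12}{559} - 15778 = - \frac{8819914}{559}$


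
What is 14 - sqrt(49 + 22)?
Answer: 14 - sqrt(71) ≈ 5.5739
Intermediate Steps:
14 - sqrt(49 + 22) = 14 - sqrt(71)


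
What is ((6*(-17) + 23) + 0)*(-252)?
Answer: 19908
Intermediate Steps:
((6*(-17) + 23) + 0)*(-252) = ((-102 + 23) + 0)*(-252) = (-79 + 0)*(-252) = -79*(-252) = 19908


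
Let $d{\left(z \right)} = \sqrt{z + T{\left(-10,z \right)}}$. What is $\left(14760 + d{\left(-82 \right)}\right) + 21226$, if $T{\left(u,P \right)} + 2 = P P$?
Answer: $35986 + 4 \sqrt{415} \approx 36068.0$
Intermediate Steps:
$T{\left(u,P \right)} = -2 + P^{2}$ ($T{\left(u,P \right)} = -2 + P P = -2 + P^{2}$)
$d{\left(z \right)} = \sqrt{-2 + z + z^{2}}$ ($d{\left(z \right)} = \sqrt{z + \left(-2 + z^{2}\right)} = \sqrt{-2 + z + z^{2}}$)
$\left(14760 + d{\left(-82 \right)}\right) + 21226 = \left(14760 + \sqrt{-2 - 82 + \left(-82\right)^{2}}\right) + 21226 = \left(14760 + \sqrt{-2 - 82 + 6724}\right) + 21226 = \left(14760 + \sqrt{6640}\right) + 21226 = \left(14760 + 4 \sqrt{415}\right) + 21226 = 35986 + 4 \sqrt{415}$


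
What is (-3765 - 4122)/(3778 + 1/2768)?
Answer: -7277072/3485835 ≈ -2.0876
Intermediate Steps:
(-3765 - 4122)/(3778 + 1/2768) = -7887/(3778 + 1/2768) = -7887/10457505/2768 = -7887*2768/10457505 = -7277072/3485835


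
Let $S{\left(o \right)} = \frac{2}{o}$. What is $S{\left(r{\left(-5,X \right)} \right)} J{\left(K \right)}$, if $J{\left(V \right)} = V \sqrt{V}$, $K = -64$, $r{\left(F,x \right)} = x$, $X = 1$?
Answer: $- 1024 i \approx - 1024.0 i$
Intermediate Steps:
$J{\left(V \right)} = V^{\frac{3}{2}}$
$S{\left(r{\left(-5,X \right)} \right)} J{\left(K \right)} = \frac{2}{1} \left(-64\right)^{\frac{3}{2}} = 2 \cdot 1 \left(- 512 i\right) = 2 \left(- 512 i\right) = - 1024 i$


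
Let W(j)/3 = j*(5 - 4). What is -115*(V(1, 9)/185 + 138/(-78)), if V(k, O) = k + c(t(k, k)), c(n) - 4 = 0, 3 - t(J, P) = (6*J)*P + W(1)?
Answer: 96370/481 ≈ 200.35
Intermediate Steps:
W(j) = 3*j (W(j) = 3*(j*(5 - 4)) = 3*(j*1) = 3*j)
t(J, P) = -6*J*P (t(J, P) = 3 - ((6*J)*P + 3*1) = 3 - (6*J*P + 3) = 3 - (3 + 6*J*P) = 3 + (-3 - 6*J*P) = -6*J*P)
c(n) = 4 (c(n) = 4 + 0 = 4)
V(k, O) = 4 + k (V(k, O) = k + 4 = 4 + k)
-115*(V(1, 9)/185 + 138/(-78)) = -115*((4 + 1)/185 + 138/(-78)) = -115*(5*(1/185) + 138*(-1/78)) = -115*(1/37 - 23/13) = -115*(-838/481) = 96370/481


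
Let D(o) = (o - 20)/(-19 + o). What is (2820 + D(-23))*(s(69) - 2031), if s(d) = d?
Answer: -38743941/7 ≈ -5.5348e+6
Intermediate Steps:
D(o) = (-20 + o)/(-19 + o)
(2820 + D(-23))*(s(69) - 2031) = (2820 + (-20 - 23)/(-19 - 23))*(69 - 2031) = (2820 - 43/(-42))*(-1962) = (2820 - 1/42*(-43))*(-1962) = (2820 + 43/42)*(-1962) = (118483/42)*(-1962) = -38743941/7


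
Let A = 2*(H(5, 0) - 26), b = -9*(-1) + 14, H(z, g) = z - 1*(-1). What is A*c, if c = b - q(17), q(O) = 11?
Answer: -480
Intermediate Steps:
H(z, g) = 1 + z (H(z, g) = z + 1 = 1 + z)
b = 23 (b = 9 + 14 = 23)
A = -40 (A = 2*((1 + 5) - 26) = 2*(6 - 26) = 2*(-20) = -40)
c = 12 (c = 23 - 1*11 = 23 - 11 = 12)
A*c = -40*12 = -480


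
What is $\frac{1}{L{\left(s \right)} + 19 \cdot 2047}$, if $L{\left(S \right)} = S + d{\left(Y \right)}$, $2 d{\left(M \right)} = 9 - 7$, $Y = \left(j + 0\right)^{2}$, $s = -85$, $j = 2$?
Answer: $\frac{1}{38809} \approx 2.5767 \cdot 10^{-5}$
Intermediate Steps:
$Y = 4$ ($Y = \left(2 + 0\right)^{2} = 2^{2} = 4$)
$d{\left(M \right)} = 1$ ($d{\left(M \right)} = \frac{9 - 7}{2} = \frac{1}{2} \cdot 2 = 1$)
$L{\left(S \right)} = 1 + S$ ($L{\left(S \right)} = S + 1 = 1 + S$)
$\frac{1}{L{\left(s \right)} + 19 \cdot 2047} = \frac{1}{\left(1 - 85\right) + 19 \cdot 2047} = \frac{1}{-84 + 38893} = \frac{1}{38809}$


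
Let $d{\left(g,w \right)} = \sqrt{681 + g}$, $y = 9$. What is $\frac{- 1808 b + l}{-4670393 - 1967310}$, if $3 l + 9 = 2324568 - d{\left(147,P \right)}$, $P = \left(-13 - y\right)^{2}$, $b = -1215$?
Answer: $- \frac{2971573}{6637703} + \frac{2 \sqrt{23}}{6637703} \approx -0.44768$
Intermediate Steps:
$P = 484$ ($P = \left(-13 - 9\right)^{2} = \left(-22\right)^{2} = 484$)
$l = 774853 - 2 \sqrt{23}$ ($l = -3 + \frac{2324568 - \sqrt{681 + 147}}{3} = -3 + \frac{2324568 - \sqrt{828}}{3} = -3 + \frac{2324568 - 6 \sqrt{23}}{3} = -3 + \left(774856 - 2 \sqrt{23}\right) = 774853 - 2 \sqrt{23} \approx 7.7484 \cdot 10^{5}$)
$\frac{- 1808 b + l}{-4670393 - 1967310} = \frac{\left(-1808\right) \left(-1215\right) + \left(774853 - 2 \sqrt{23}\right)}{-4670393 - 1967310} = \frac{2196720 + \left(774853 - 2 \sqrt{23}\right)}{-6637703} = \left(2971573 - 2 \sqrt{23}\right) \left(- \frac{1}{6637703}\right) = - \frac{2971573}{6637703} + \frac{2 \sqrt{23}}{6637703}$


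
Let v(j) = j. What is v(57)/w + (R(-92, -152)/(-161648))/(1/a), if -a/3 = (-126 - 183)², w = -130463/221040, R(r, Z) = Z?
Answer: -964615100751/2636135378 ≈ -365.92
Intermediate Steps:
w = -130463/221040 (w = -130463*1/221040 = -130463/221040 ≈ -0.59022)
a = -286443 (a = -3*(-126 - 183)² = -3*(-309)² = -3*95481 = -286443)
v(57)/w + (R(-92, -152)/(-161648))/(1/a) = 57/(-130463/221040) + (-152/(-161648))/(1/(-286443)) = 57*(-221040/130463) + (-152*(-1/161648))/(-1/286443) = -12599280/130463 + (19/20206)*(-286443) = -12599280/130463 - 5442417/20206 = -964615100751/2636135378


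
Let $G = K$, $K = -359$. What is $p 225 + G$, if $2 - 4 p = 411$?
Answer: $- \frac{93461}{4} \approx -23365.0$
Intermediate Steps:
$p = - \frac{409}{4}$ ($p = \frac{1}{2} - \frac{411}{4} = - \frac{409}{4} \approx -102.25$)
$G = -359$
$p 225 + G = \left(- \frac{409}{4}\right) 225 - 359 = - \frac{92025}{4} - 359 = - \frac{93461}{4}$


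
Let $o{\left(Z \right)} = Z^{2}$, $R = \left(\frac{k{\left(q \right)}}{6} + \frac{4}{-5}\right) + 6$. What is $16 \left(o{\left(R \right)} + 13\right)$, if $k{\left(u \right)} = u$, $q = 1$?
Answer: $\frac{150484}{225} \approx 668.82$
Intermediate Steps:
$R = \frac{161}{30}$ ($R = \left(1 \cdot \frac{1}{6} + \frac{4}{-5}\right) + 6 = \left(1 \cdot \frac{1}{6} + 4 \left(- \frac{1}{5}\right)\right) + 6 = \left(\frac{1}{6} - \frac{4}{5}\right) + 6 = - \frac{19}{30} + 6 = \frac{161}{30} \approx 5.3667$)
$16 \left(o{\left(R \right)} + 13\right) = 16 \left(\left(\frac{161}{30}\right)^{2} + 13\right) = 16 \left(\frac{25921}{900} + 13\right) = 16 \cdot \frac{37621}{900} = \frac{150484}{225}$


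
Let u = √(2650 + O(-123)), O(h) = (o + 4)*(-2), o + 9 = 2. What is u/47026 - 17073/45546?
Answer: -5691/15182 + 2*√166/23513 ≈ -0.37376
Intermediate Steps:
o = -7 (o = -9 + 2 = -7)
O(h) = 6 (O(h) = (-7 + 4)*(-2) = -3*(-2) = 6)
u = 4*√166 (u = √(2650 + 6) = √2656 = 4*√166 ≈ 51.536)
u/47026 - 17073/45546 = (4*√166)/47026 - 17073/45546 = (4*√166)*(1/47026) - 17073*1/45546 = 2*√166/23513 - 5691/15182 = -5691/15182 + 2*√166/23513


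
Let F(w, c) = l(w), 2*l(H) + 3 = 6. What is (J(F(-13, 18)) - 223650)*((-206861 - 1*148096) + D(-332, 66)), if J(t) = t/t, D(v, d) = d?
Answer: 79371017259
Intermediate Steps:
l(H) = 3/2 (l(H) = -3/2 + (½)*6 = -3/2 + 3 = 3/2)
F(w, c) = 3/2
J(t) = 1
(J(F(-13, 18)) - 223650)*((-206861 - 1*148096) + D(-332, 66)) = (1 - 223650)*((-206861 - 1*148096) + 66) = -223649*((-206861 - 148096) + 66) = -223649*(-354957 + 66) = -223649*(-354891) = 79371017259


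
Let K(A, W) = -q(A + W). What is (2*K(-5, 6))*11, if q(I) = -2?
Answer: 44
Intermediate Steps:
K(A, W) = 2 (K(A, W) = -1*(-2) = 2)
(2*K(-5, 6))*11 = (2*2)*11 = 4*11 = 44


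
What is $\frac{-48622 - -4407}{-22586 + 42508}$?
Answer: $- \frac{44215}{19922} \approx -2.2194$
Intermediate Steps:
$\frac{-48622 - -4407}{-22586 + 42508} = \frac{-48622 + \left(4488 - 81\right)}{19922} = \left(-48622 + 4407\right) \frac{1}{19922} = \left(-44215\right) \frac{1}{19922} = - \frac{44215}{19922}$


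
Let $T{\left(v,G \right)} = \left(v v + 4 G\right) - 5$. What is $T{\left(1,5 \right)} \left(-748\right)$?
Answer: $-11968$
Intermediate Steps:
$T{\left(v,G \right)} = -5 + v^{2} + 4 G$ ($T{\left(v,G \right)} = \left(v^{2} + 4 G\right) - 5 = -5 + v^{2} + 4 G$)
$T{\left(1,5 \right)} \left(-748\right) = \left(-5 + 1^{2} + 4 \cdot 5\right) \left(-748\right) = \left(-5 + 1 + 20\right) \left(-748\right) = 16 \left(-748\right) = -11968$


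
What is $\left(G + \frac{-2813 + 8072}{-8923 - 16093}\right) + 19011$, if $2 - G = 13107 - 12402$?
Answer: $\frac{457987669}{25016} \approx 18308.0$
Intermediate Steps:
$G = -703$ ($G = 2 - \left(13107 - 12402\right) = 2 - 705 = -703$)
$\left(G + \frac{-2813 + 8072}{-8923 - 16093}\right) + 19011 = \left(-703 + \frac{-2813 + 8072}{-8923 - 16093}\right) + 19011 = \left(-703 + \frac{5259}{-25016}\right) + 19011 = \left(-703 + 5259 \left(- \frac{1}{25016}\right)\right) + 19011 = \left(-703 - \frac{5259}{25016}\right) + 19011 = - \frac{17591507}{25016} + 19011 = \frac{457987669}{25016}$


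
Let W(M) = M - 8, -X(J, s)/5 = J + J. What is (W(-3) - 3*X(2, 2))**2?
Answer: 2401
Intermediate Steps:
X(J, s) = -10*J (X(J, s) = -5*(J + J) = -10*J)
W(M) = -8 + M
(W(-3) - 3*X(2, 2))**2 = ((-8 - 3) - (-30)*2)**2 = (-11 - 3*(-20))**2 = (-11 + 60)**2 = 49**2 = 2401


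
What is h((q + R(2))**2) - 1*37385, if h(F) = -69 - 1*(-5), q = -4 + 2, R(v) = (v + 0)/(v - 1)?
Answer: -37449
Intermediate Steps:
R(v) = v/(-1 + v)
q = -2
h(F) = -64 (h(F) = -69 + 5 = -64)
h((q + R(2))**2) - 1*37385 = -64 - 1*37385 = -64 - 37385 = -37449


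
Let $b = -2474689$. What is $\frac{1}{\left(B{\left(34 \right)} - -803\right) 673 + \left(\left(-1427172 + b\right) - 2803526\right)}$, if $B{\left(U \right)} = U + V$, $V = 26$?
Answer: $- \frac{1}{6124588} \approx -1.6328 \cdot 10^{-7}$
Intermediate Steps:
$B{\left(U \right)} = 26 + U$ ($B{\left(U \right)} = U + 26 = 26 + U$)
$\frac{1}{\left(B{\left(34 \right)} - -803\right) 673 + \left(\left(-1427172 + b\right) - 2803526\right)} = \frac{1}{\left(\left(26 + 34\right) - -803\right) 673 - 6705387} = \frac{1}{\left(60 + 803\right) 673 - 6705387} = \frac{1}{863 \cdot 673 - 6705387} = \frac{1}{580799 - 6705387} = \frac{1}{-6124588} = - \frac{1}{6124588}$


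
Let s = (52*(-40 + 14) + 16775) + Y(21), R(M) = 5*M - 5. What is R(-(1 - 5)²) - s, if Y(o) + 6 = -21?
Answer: -15481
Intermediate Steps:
Y(o) = -27 (Y(o) = -6 - 21 = -27)
R(M) = -5 + 5*M
s = 15396 (s = (52*(-40 + 14) + 16775) - 27 = (52*(-26) + 16775) - 27 = (-1352 + 16775) - 27 = 15423 - 27 = 15396)
R(-(1 - 5)²) - s = (-5 + 5*(-(1 - 5)²)) - 1*15396 = (-5 + 5*(-1*(-4)²)) - 15396 = (-5 + 5*(-1*16)) - 15396 = (-5 + 5*(-16)) - 15396 = (-5 - 80) - 15396 = -85 - 15396 = -15481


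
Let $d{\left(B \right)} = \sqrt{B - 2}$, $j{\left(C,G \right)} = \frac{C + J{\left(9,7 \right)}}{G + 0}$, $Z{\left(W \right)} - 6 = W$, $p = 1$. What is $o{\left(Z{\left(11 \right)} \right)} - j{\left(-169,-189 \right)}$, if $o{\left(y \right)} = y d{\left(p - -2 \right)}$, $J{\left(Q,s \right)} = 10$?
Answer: $\frac{1018}{63} \approx 16.159$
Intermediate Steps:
$Z{\left(W \right)} = 6 + W$
$j{\left(C,G \right)} = \frac{10 + C}{G}$ ($j{\left(C,G \right)} = \frac{C + 10}{G + 0} = \frac{10 + C}{G}$)
$d{\left(B \right)} = \sqrt{-2 + B}$
$o{\left(y \right)} = y$ ($o{\left(y \right)} = y \sqrt{-2 + \left(1 - -2\right)} = y \sqrt{-2 + \left(1 + 2\right)} = y \sqrt{-2 + 3} = y \sqrt{1} = y 1 = y$)
$o{\left(Z{\left(11 \right)} \right)} - j{\left(-169,-189 \right)} = \left(6 + 11\right) - \frac{10 - 169}{-189} = 17 - \left(- \frac{1}{189}\right) \left(-159\right) = 17 - \frac{53}{63} = \frac{1018}{63}$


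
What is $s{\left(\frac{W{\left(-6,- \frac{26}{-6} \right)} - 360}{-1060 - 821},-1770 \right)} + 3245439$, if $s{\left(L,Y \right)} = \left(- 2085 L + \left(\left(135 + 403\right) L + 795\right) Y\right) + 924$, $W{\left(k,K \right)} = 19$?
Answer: $\frac{94973576}{57} \approx 1.6662 \cdot 10^{6}$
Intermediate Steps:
$s{\left(L,Y \right)} = 924 - 2085 L + Y \left(795 + 538 L\right)$ ($s{\left(L,Y \right)} = \left(- 2085 L + \left(538 L + 795\right) Y\right) + 924 = \left(- 2085 L + \left(795 + 538 L\right) Y\right) + 924 = \left(- 2085 L + Y \left(795 + 538 L\right)\right) + 924 = 924 - 2085 L + Y \left(795 + 538 L\right)$)
$s{\left(\frac{W{\left(-6,- \frac{26}{-6} \right)} - 360}{-1060 - 821},-1770 \right)} + 3245439 = \left(924 - 2085 \frac{19 - 360}{-1060 - 821} + 795 \left(-1770\right) + 538 \frac{19 - 360}{-1060 - 821} \left(-1770\right)\right) + 3245439 = \left(924 - 2085 \left(- \frac{341}{-1881}\right) - 1407150 + 538 \left(- \frac{341}{-1881}\right) \left(-1770\right)\right) + 3245439 = \left(924 - 2085 \left(\left(-341\right) \left(- \frac{1}{1881}\right)\right) - 1407150 + 538 \left(\left(-341\right) \left(- \frac{1}{1881}\right)\right) \left(-1770\right)\right) + 3245439 = \left(924 - \frac{21545}{57} - 1407150 + 538 \cdot \frac{31}{171} \left(-1770\right)\right) + 3245439 = \left(924 - \frac{21545}{57} - 1407150 - \frac{9840020}{57}\right) + 3245439 = - \frac{90016447}{57} + 3245439 = \frac{94973576}{57}$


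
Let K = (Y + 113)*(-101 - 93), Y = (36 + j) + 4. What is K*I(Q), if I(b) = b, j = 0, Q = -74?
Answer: 2196468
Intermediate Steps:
Y = 40 (Y = (36 + 0) + 4 = 36 + 4 = 40)
K = -29682 (K = (40 + 113)*(-101 - 93) = 153*(-194) = -29682)
K*I(Q) = -29682*(-74) = 2196468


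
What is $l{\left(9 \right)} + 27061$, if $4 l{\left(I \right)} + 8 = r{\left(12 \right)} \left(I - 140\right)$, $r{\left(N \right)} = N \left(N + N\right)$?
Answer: $17627$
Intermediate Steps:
$r{\left(N \right)} = 2 N^{2}$ ($r{\left(N \right)} = N 2 N = 2 N^{2}$)
$l{\left(I \right)} = -10082 + 72 I$ ($l{\left(I \right)} = -2 + \frac{2 \cdot 12^{2} \left(I - 140\right)}{4} = -2 + \frac{2 \cdot 144 \left(-140 + I\right)}{4} = -2 + \frac{288 \left(-140 + I\right)}{4} = -2 + \frac{-40320 + 288 I}{4} = -2 + \left(-10080 + 72 I\right) = -10082 + 72 I$)
$l{\left(9 \right)} + 27061 = \left(-10082 + 72 \cdot 9\right) + 27061 = \left(-10082 + 648\right) + 27061 = -9434 + 27061 = 17627$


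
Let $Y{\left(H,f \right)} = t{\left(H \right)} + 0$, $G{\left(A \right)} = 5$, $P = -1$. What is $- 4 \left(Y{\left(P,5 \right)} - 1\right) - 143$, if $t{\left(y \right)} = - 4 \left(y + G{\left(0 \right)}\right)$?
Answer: $-75$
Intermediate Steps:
$t{\left(y \right)} = -20 - 4 y$ ($t{\left(y \right)} = - 4 \left(y + 5\right) = - 4 \left(5 + y\right) = -20 - 4 y$)
$Y{\left(H,f \right)} = -20 - 4 H$ ($Y{\left(H,f \right)} = \left(-20 - 4 H\right) + 0 = -20 - 4 H$)
$- 4 \left(Y{\left(P,5 \right)} - 1\right) - 143 = - 4 \left(\left(-20 - -4\right) - 1\right) - 143 = - 4 \left(\left(-20 + 4\right) - 1\right) - 143 = - 4 \left(-16 - 1\right) - 143 = \left(-4\right) \left(-17\right) - 143 = 68 - 143 = -75$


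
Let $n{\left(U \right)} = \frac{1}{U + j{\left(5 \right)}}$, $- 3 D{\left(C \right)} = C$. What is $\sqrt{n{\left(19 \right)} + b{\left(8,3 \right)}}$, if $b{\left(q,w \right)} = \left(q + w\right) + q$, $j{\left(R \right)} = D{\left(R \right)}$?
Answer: $\frac{\sqrt{12883}}{26} \approx 4.3655$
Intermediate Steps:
$D{\left(C \right)} = - \frac{C}{3}$
$j{\left(R \right)} = - \frac{R}{3}$
$b{\left(q,w \right)} = w + 2 q$
$n{\left(U \right)} = \frac{1}{- \frac{5}{3} + U}$ ($n{\left(U \right)} = \frac{1}{U - \frac{5}{3}} = \frac{1}{- \frac{5}{3} + U}$)
$\sqrt{n{\left(19 \right)} + b{\left(8,3 \right)}} = \sqrt{\frac{3}{-5 + 3 \cdot 19} + \left(3 + 2 \cdot 8\right)} = \sqrt{\frac{3}{-5 + 57} + \left(3 + 16\right)} = \sqrt{\frac{3}{52} + 19} = \sqrt{\frac{991}{52}} = \frac{\sqrt{12883}}{26}$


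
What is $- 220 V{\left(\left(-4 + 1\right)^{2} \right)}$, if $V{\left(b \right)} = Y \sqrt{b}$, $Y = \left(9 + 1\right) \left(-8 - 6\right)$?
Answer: $92400$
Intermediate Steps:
$Y = -140$ ($Y = 10 \left(-14\right) = -140$)
$V{\left(b \right)} = - 140 \sqrt{b}$
$- 220 V{\left(\left(-4 + 1\right)^{2} \right)} = - 220 \left(- 140 \sqrt{\left(-4 + 1\right)^{2}}\right) = - 220 \left(- 140 \sqrt{\left(-3\right)^{2}}\right) = - 220 \left(- 140 \sqrt{9}\right) = - 220 \left(\left(-140\right) 3\right) = \left(-220\right) \left(-420\right) = 92400$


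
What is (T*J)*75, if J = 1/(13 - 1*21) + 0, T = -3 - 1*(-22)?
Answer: -1425/8 ≈ -178.13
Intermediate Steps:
T = 19 (T = -3 + 22 = 19)
J = -⅛ (J = 1/(13 - 21) + 0 = 1/(-8) + 0 = -⅛ + 0 = -⅛ ≈ -0.12500)
(T*J)*75 = (19*(-⅛))*75 = -19/8*75 = -1425/8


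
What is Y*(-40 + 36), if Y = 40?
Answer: -160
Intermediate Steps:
Y*(-40 + 36) = 40*(-40 + 36) = 40*(-4) = -160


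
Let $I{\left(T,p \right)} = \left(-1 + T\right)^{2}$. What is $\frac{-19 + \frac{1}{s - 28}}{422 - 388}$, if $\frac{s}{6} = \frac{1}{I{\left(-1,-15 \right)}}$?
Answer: $- \frac{1009}{1802} \approx -0.55993$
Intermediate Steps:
$s = \frac{3}{2}$ ($s = \frac{6}{\left(-1 - 1\right)^{2}} = \frac{6}{\left(-2\right)^{2}} = \frac{6}{4} = 6 \cdot \frac{1}{4} = \frac{3}{2} \approx 1.5$)
$\frac{-19 + \frac{1}{s - 28}}{422 - 388} = \frac{-19 + \frac{1}{\frac{3}{2} - 28}}{422 - 388} = \frac{-19 + \frac{1}{- \frac{53}{2}}}{34} = \left(-19 - \frac{2}{53}\right) \frac{1}{34} = \left(- \frac{1009}{53}\right) \frac{1}{34} = - \frac{1009}{1802}$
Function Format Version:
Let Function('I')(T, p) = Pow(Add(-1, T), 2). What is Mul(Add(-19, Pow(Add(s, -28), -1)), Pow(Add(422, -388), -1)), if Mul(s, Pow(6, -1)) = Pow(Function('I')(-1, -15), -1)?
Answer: Rational(-1009, 1802) ≈ -0.55993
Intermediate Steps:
s = Rational(3, 2) (s = Mul(6, Pow(Pow(Add(-1, -1), 2), -1)) = Mul(6, Pow(Pow(-2, 2), -1)) = Mul(6, Pow(4, -1)) = Mul(6, Rational(1, 4)) = Rational(3, 2) ≈ 1.5000)
Mul(Add(-19, Pow(Add(s, -28), -1)), Pow(Add(422, -388), -1)) = Mul(Add(-19, Pow(Add(Rational(3, 2), -28), -1)), Pow(Add(422, -388), -1)) = Mul(Add(-19, Pow(Rational(-53, 2), -1)), Pow(34, -1)) = Mul(Add(-19, Rational(-2, 53)), Rational(1, 34)) = Mul(Rational(-1009, 53), Rational(1, 34)) = Rational(-1009, 1802)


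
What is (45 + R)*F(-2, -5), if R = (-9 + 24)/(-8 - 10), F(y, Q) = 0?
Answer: 0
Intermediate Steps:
R = -5/6 (R = 15/(-18) = 15*(-1/18) = -5/6 ≈ -0.83333)
(45 + R)*F(-2, -5) = (45 - 5/6)*0 = (265/6)*0 = 0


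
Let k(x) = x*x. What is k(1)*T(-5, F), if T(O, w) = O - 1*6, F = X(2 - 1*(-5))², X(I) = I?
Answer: -11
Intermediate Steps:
k(x) = x²
F = 49 (F = (2 - 1*(-5))² = (2 + 5)² = 7² = 49)
T(O, w) = -6 + O (T(O, w) = O - 6 = -6 + O)
k(1)*T(-5, F) = 1²*(-6 - 5) = 1*(-11) = -11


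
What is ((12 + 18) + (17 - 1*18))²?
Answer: 841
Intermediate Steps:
((12 + 18) + (17 - 1*18))² = (30 + (17 - 18))² = (30 - 1)² = 29² = 841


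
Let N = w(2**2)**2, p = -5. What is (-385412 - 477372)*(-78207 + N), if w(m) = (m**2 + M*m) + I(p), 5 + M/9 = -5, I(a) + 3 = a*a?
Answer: -21981147968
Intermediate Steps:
I(a) = -3 + a**2 (I(a) = -3 + a*a = -3 + a**2)
M = -90 (M = -45 + 9*(-5) = -45 - 45 = -90)
w(m) = 22 + m**2 - 90*m (w(m) = (m**2 - 90*m) + (-3 + (-5)**2) = (m**2 - 90*m) + (-3 + 25) = (m**2 - 90*m) + 22 = 22 + m**2 - 90*m)
N = 103684 (N = (22 + (2**2)**2 - 90*2**2)**2 = (22 + 4**2 - 90*4)**2 = (22 + 16 - 360)**2 = (-322)**2 = 103684)
(-385412 - 477372)*(-78207 + N) = (-385412 - 477372)*(-78207 + 103684) = -862784*25477 = -21981147968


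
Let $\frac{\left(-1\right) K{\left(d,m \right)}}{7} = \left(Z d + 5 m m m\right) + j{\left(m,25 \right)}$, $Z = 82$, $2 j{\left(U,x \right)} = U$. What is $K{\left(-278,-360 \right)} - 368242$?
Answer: $1632752590$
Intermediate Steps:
$j{\left(U,x \right)} = \frac{U}{2}$
$K{\left(d,m \right)} = - 574 d - 35 m^{3} - \frac{7 m}{2}$ ($K{\left(d,m \right)} = - 7 \left(\left(82 d + 5 m m m\right) + \frac{m}{2}\right) = - 7 \left(\left(82 d + 5 m^{2} m\right) + \frac{m}{2}\right) = - 7 \left(\left(82 d + 5 m^{3}\right) + \frac{m}{2}\right) = - 7 \left(\left(5 m^{3} + 82 d\right) + \frac{m}{2}\right) = - 7 \left(\frac{m}{2} + 5 m^{3} + 82 d\right) = - 574 d - 35 m^{3} - \frac{7 m}{2}$)
$K{\left(-278,-360 \right)} - 368242 = \left(\left(-574\right) \left(-278\right) - 35 \left(-360\right)^{3} - -1260\right) - 368242 = \left(159572 - -1632960000 + 1260\right) - 368242 = \left(159572 + 1632960000 + 1260\right) - 368242 = 1633120832 - 368242 = 1632752590$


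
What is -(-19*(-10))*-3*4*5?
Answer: 11400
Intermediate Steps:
-(-19*(-10))*-3*4*5 = -190*(-12*5) = -190*(-60) = -1*(-11400) = 11400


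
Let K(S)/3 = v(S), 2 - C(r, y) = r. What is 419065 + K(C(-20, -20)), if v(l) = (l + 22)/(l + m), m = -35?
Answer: 5447713/13 ≈ 4.1906e+5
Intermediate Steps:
C(r, y) = 2 - r
v(l) = (22 + l)/(-35 + l) (v(l) = (l + 22)/(l - 35) = (22 + l)/(-35 + l))
K(S) = 3*(22 + S)/(-35 + S) (K(S) = 3*((22 + S)/(-35 + S)) = 3*(22 + S)/(-35 + S))
419065 + K(C(-20, -20)) = 419065 + 3*(22 + (2 - 1*(-20)))/(-35 + (2 - 1*(-20))) = 419065 + 3*(22 + (2 + 20))/(-35 + (2 + 20)) = 419065 + 3*(22 + 22)/(-35 + 22) = 419065 + 3*44/(-13) = 419065 + 3*(-1/13)*44 = 419065 - 132/13 = 5447713/13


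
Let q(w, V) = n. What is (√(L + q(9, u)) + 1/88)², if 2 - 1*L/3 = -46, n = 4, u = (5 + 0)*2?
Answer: 1146113/7744 + √37/22 ≈ 148.28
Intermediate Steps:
u = 10 (u = 5*2 = 10)
q(w, V) = 4
L = 144 (L = 6 - 3*(-46) = 6 + 138 = 144)
(√(L + q(9, u)) + 1/88)² = (√(144 + 4) + 1/88)² = (√148 + 1/88)² = (2*√37 + 1/88)² = (1/88 + 2*√37)²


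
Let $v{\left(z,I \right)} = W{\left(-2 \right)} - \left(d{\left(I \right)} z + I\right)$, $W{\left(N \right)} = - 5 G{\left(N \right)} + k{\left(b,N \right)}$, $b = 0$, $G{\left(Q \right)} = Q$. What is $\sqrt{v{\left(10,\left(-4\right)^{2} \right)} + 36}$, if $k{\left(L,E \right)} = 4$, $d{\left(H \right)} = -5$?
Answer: $2 \sqrt{21} \approx 9.1651$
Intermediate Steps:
$W{\left(N \right)} = 4 - 5 N$ ($W{\left(N \right)} = - 5 N + 4 = 4 - 5 N$)
$v{\left(z,I \right)} = 14 - I + 5 z$ ($v{\left(z,I \right)} = \left(4 - -10\right) - \left(- 5 z + I\right) = \left(4 + 10\right) - \left(I - 5 z\right) = 14 - \left(I - 5 z\right) = 14 - I + 5 z$)
$\sqrt{v{\left(10,\left(-4\right)^{2} \right)} + 36} = \sqrt{\left(14 - \left(-4\right)^{2} + 5 \cdot 10\right) + 36} = \sqrt{\left(14 - 16 + 50\right) + 36} = \sqrt{48 + 36} = \sqrt{84} = 2 \sqrt{21}$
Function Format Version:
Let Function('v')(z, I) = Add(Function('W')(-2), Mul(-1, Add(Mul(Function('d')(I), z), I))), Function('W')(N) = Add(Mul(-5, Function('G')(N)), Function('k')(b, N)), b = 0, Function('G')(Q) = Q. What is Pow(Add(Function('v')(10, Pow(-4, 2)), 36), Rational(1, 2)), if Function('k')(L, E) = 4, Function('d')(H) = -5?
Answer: Mul(2, Pow(21, Rational(1, 2))) ≈ 9.1651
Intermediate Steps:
Function('W')(N) = Add(4, Mul(-5, N)) (Function('W')(N) = Add(Mul(-5, N), 4) = Add(4, Mul(-5, N)))
Function('v')(z, I) = Add(14, Mul(-1, I), Mul(5, z)) (Function('v')(z, I) = Add(Add(4, Mul(-5, -2)), Mul(-1, Add(Mul(-5, z), I))) = Add(Add(4, 10), Mul(-1, Add(I, Mul(-5, z)))) = Add(14, Add(Mul(-1, I), Mul(5, z))) = Add(14, Mul(-1, I), Mul(5, z)))
Pow(Add(Function('v')(10, Pow(-4, 2)), 36), Rational(1, 2)) = Pow(Add(Add(14, Mul(-1, Pow(-4, 2)), Mul(5, 10)), 36), Rational(1, 2)) = Pow(Add(Add(14, Mul(-1, 16), 50), 36), Rational(1, 2)) = Pow(Add(Add(14, -16, 50), 36), Rational(1, 2)) = Pow(Add(48, 36), Rational(1, 2)) = Pow(84, Rational(1, 2)) = Mul(2, Pow(21, Rational(1, 2)))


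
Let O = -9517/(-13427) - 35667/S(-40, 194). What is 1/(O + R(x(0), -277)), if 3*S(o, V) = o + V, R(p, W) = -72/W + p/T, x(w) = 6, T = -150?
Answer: -14319224150/9935865706891 ≈ -0.0014412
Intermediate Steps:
R(p, W) = -72/W - p/150 (R(p, W) = -72/W + p/(-150) = -72/W + p*(-1/150) = -72/W - p/150)
S(o, V) = V/3 + o/3 (S(o, V) = (o + V)/3 = (V + o)/3 = V/3 + o/3)
O = -1435236809/2067758 (O = -9517/(-13427) - 35667/((⅓)*194 + (⅓)*(-40)) = -9517*(-1/13427) - 35667/(194/3 - 40/3) = 9517/13427 - 35667/154/3 = 9517/13427 - 35667*3/154 = 9517/13427 - 107001/154 = -1435236809/2067758 ≈ -694.10)
1/(O + R(x(0), -277)) = 1/(-1435236809/2067758 + (-72/(-277) - 1/150*6)) = 1/(-1435236809/2067758 + (-72*(-1/277) - 1/25)) = 1/(-1435236809/2067758 + (72/277 - 1/25)) = 1/(-1435236809/2067758 + 1523/6925) = 1/(-9935865706891/14319224150) = -14319224150/9935865706891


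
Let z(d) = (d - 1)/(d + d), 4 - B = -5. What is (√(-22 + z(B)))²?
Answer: -194/9 ≈ -21.556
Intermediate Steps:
B = 9 (B = 4 - 1*(-5) = 4 + 5 = 9)
z(d) = (-1 + d)/(2*d) (z(d) = (-1 + d)/((2*d)) = (-1 + d)*(1/(2*d)) = (-1 + d)/(2*d))
(√(-22 + z(B)))² = (√(-22 + (½)*(-1 + 9)/9))² = (√(-22 + (½)*(⅑)*8))² = (√(-22 + 4/9))² = (√(-194/9))² = (I*√194/3)² = -194/9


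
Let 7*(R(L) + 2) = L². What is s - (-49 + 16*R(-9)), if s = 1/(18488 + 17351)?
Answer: -26126624/250873 ≈ -104.14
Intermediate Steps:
R(L) = -2 + L²/7
s = 1/35839 ≈ 2.7903e-5
s - (-49 + 16*R(-9)) = 1/35839 - (-49 + 16*(-2 + (⅐)*(-9)²)) = 1/35839 - (-49 + 16*(-2 + (⅐)*81)) = 1/35839 - (-49 + 16*(-2 + 81/7)) = 1/35839 - (-49 + 16*(67/7)) = 1/35839 - (-49 + 1072/7) = 1/35839 - 1*729/7 = 1/35839 - 729/7 = -26126624/250873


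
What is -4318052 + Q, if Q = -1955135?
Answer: -6273187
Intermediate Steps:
-4318052 + Q = -4318052 - 1955135 = -6273187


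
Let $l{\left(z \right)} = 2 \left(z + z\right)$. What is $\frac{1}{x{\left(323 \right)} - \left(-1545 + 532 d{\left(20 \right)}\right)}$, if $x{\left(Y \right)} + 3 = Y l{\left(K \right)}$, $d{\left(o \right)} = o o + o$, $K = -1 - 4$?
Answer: $- \frac{1}{228358} \approx -4.3791 \cdot 10^{-6}$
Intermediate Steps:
$K = -5$ ($K = -1 - 4 = -5$)
$d{\left(o \right)} = o + o^{2}$ ($d{\left(o \right)} = o^{2} + o = o + o^{2}$)
$l{\left(z \right)} = 4 z$ ($l{\left(z \right)} = 2 \cdot 2 z = 4 z$)
$x{\left(Y \right)} = -3 - 20 Y$ ($x{\left(Y \right)} = -3 + Y 4 \left(-5\right) = -3 + Y \left(-20\right) = -3 - 20 Y$)
$\frac{1}{x{\left(323 \right)} - \left(-1545 + 532 d{\left(20 \right)}\right)} = \frac{1}{\left(-3 - 6460\right) + \left(1545 - 532 \cdot 20 \left(1 + 20\right)\right)} = \frac{1}{\left(-3 - 6460\right) + \left(1545 - 532 \cdot 20 \cdot 21\right)} = \frac{1}{-6463 + \left(1545 - 223440\right)} = \frac{1}{-6463 - 221895} = \frac{1}{-228358} = - \frac{1}{228358}$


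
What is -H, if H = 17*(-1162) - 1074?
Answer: 20828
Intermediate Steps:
H = -20828 (H = -19754 - 1074 = -20828)
-H = -1*(-20828) = 20828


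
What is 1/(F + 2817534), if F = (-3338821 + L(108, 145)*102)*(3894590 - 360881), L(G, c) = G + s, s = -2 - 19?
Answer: -1/11767060865889 ≈ -8.4983e-14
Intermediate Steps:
s = -21
L(G, c) = -21 + G (L(G, c) = G - 21 = -21 + G)
F = -11767063683423 (F = (-3338821 + (-21 + 108)*102)*(3894590 - 360881) = (-3338821 + 87*102)*3533709 = (-3338821 + 8874)*3533709 = -3329947*3533709 = -11767063683423)
1/(F + 2817534) = 1/(-11767063683423 + 2817534) = 1/(-11767060865889) = -1/11767060865889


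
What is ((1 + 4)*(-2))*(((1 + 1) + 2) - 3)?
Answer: -10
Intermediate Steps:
((1 + 4)*(-2))*(((1 + 1) + 2) - 3) = (5*(-2))*((2 + 2) - 3) = -10*(4 - 3) = -10*1 = -10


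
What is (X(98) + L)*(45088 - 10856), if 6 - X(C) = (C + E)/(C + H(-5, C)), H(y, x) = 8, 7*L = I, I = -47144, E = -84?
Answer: -85458647560/371 ≈ -2.3035e+8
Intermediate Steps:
L = -47144/7 (L = (⅐)*(-47144) = -47144/7 ≈ -6734.9)
X(C) = 6 - (-84 + C)/(8 + C) (X(C) = 6 - (C - 84)/(C + 8) = 6 - (-84 + C)/(8 + C))
(X(98) + L)*(45088 - 10856) = ((132 + 5*98)/(8 + 98) - 47144/7)*(45088 - 10856) = ((132 + 490)/106 - 47144/7)*34232 = ((1/106)*622 - 47144/7)*34232 = (311/53 - 47144/7)*34232 = -2496455/371*34232 = -85458647560/371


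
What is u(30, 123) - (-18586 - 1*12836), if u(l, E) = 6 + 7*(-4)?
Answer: 31400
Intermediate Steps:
u(l, E) = -22 (u(l, E) = 6 - 28 = -22)
u(30, 123) - (-18586 - 1*12836) = -22 - (-18586 - 1*12836) = -22 - (-18586 - 12836) = -22 - 1*(-31422) = -22 + 31422 = 31400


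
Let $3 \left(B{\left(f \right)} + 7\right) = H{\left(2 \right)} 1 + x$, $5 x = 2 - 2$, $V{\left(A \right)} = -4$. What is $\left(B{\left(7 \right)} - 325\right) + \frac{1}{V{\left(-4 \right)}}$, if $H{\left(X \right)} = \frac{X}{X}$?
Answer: $- \frac{3983}{12} \approx -331.92$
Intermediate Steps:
$H{\left(X \right)} = 1$
$x = 0$ ($x = \frac{2 - 2}{5} = \frac{1}{5} \cdot 0 = 0$)
$B{\left(f \right)} = - \frac{20}{3}$ ($B{\left(f \right)} = -7 + \frac{1 \cdot 1 + 0}{3} = -7 + \frac{1 + 0}{3} = -7 + \frac{1}{3} \cdot 1 = -7 + \frac{1}{3} = - \frac{20}{3}$)
$\left(B{\left(7 \right)} - 325\right) + \frac{1}{V{\left(-4 \right)}} = \left(- \frac{20}{3} - 325\right) + \frac{1}{-4} = - \frac{995}{3} - \frac{1}{4} = - \frac{3983}{12}$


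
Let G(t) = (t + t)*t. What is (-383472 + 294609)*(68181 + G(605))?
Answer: -71110927353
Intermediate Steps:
G(t) = 2*t**2 (G(t) = (2*t)*t = 2*t**2)
(-383472 + 294609)*(68181 + G(605)) = (-383472 + 294609)*(68181 + 2*605**2) = -88863*(68181 + 2*366025) = -88863*(68181 + 732050) = -88863*800231 = -71110927353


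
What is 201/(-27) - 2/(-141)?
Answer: -3143/423 ≈ -7.4303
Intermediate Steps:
201/(-27) - 2/(-141) = 201*(-1/27) - 2*(-1/141) = -67/9 + 2/141 = -3143/423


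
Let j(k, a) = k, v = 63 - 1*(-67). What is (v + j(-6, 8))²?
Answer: 15376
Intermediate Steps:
v = 130 (v = 63 + 67 = 130)
(v + j(-6, 8))² = (130 - 6)² = 124² = 15376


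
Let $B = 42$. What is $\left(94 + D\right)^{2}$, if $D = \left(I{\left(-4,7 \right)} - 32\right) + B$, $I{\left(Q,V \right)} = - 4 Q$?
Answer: $14400$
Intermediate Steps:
$D = 26$ ($D = \left(\left(-4\right) \left(-4\right) - 32\right) + 42 = \left(16 - 32\right) + 42 = -16 + 42 = 26$)
$\left(94 + D\right)^{2} = \left(94 + 26\right)^{2} = 120^{2} = 14400$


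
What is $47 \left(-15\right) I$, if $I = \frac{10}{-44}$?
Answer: $\frac{3525}{22} \approx 160.23$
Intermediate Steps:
$I = - \frac{5}{22}$ ($I = 10 \left(- \frac{1}{44}\right) = - \frac{5}{22} \approx -0.22727$)
$47 \left(-15\right) I = 47 \left(-15\right) \left(- \frac{5}{22}\right) = \left(-705\right) \left(- \frac{5}{22}\right) = \frac{3525}{22}$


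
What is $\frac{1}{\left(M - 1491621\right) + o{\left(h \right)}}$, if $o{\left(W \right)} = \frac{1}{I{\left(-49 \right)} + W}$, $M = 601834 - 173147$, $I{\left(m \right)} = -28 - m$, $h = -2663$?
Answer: $- \frac{2642}{2808271629} \approx -9.4079 \cdot 10^{-7}$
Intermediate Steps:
$M = 428687$
$o{\left(W \right)} = \frac{1}{21 + W}$ ($o{\left(W \right)} = \frac{1}{\left(-28 - -49\right) + W} = \frac{1}{\left(-28 + 49\right) + W} = \frac{1}{21 + W}$)
$\frac{1}{\left(M - 1491621\right) + o{\left(h \right)}} = \frac{1}{\left(428687 - 1491621\right) + \frac{1}{21 - 2663}} = \frac{1}{-1062934 + \frac{1}{-2642}} = \frac{1}{-1062934 - \frac{1}{2642}} = \frac{1}{- \frac{2808271629}{2642}} = - \frac{2642}{2808271629}$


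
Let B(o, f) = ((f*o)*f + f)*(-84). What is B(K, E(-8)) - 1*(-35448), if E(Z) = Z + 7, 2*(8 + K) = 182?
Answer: 28560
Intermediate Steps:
K = 83 (K = -8 + (½)*182 = -8 + 91 = 83)
E(Z) = 7 + Z
B(o, f) = -84*f - 84*o*f² (B(o, f) = (o*f² + f)*(-84) = (f + o*f²)*(-84) = -84*f - 84*o*f²)
B(K, E(-8)) - 1*(-35448) = -84*(7 - 8)*(1 + (7 - 8)*83) - 1*(-35448) = -84*(-1)*(1 - 1*83) + 35448 = -84*(-1)*(1 - 83) + 35448 = -84*(-1)*(-82) + 35448 = -6888 + 35448 = 28560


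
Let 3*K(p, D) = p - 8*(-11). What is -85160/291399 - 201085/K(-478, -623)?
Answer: 11716979423/7576374 ≈ 1546.5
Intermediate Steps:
K(p, D) = 88/3 + p/3 (K(p, D) = (p - 8*(-11))/3 = (p + 88)/3 = (88 + p)/3 = 88/3 + p/3)
-85160/291399 - 201085/K(-478, -623) = -85160/291399 - 201085/(88/3 + (⅓)*(-478)) = -85160*1/291399 - 201085/(88/3 - 478/3) = -85160/291399 - 201085/(-130) = -85160/291399 - 201085*(-1/130) = -85160/291399 + 40217/26 = 11716979423/7576374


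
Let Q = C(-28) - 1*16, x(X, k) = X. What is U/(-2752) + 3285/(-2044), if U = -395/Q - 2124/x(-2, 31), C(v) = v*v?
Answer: -29483827/14794752 ≈ -1.9929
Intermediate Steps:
C(v) = v²
Q = 768 (Q = (-28)² - 1*16 = 784 - 16 = 768)
U = 815221/768 (U = -395/768 - 2124/(-2) = -395*1/768 - 2124*(-½) = -395/768 + 1062 = 815221/768 ≈ 1061.5)
U/(-2752) + 3285/(-2044) = (815221/768)/(-2752) + 3285/(-2044) = (815221/768)*(-1/2752) + 3285*(-1/2044) = -815221/2113536 - 45/28 = -29483827/14794752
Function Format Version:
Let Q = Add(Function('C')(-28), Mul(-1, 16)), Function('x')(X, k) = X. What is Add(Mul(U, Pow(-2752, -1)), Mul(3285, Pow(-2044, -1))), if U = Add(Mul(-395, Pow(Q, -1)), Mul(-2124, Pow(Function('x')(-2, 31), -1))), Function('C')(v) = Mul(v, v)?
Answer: Rational(-29483827, 14794752) ≈ -1.9929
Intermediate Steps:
Function('C')(v) = Pow(v, 2)
Q = 768 (Q = Add(Pow(-28, 2), Mul(-1, 16)) = Add(784, -16) = 768)
U = Rational(815221, 768) (U = Add(Mul(-395, Pow(768, -1)), Mul(-2124, Pow(-2, -1))) = Add(Mul(-395, Rational(1, 768)), Mul(-2124, Rational(-1, 2))) = Add(Rational(-395, 768), 1062) = Rational(815221, 768) ≈ 1061.5)
Add(Mul(U, Pow(-2752, -1)), Mul(3285, Pow(-2044, -1))) = Add(Mul(Rational(815221, 768), Pow(-2752, -1)), Mul(3285, Pow(-2044, -1))) = Add(Mul(Rational(815221, 768), Rational(-1, 2752)), Mul(3285, Rational(-1, 2044))) = Add(Rational(-815221, 2113536), Rational(-45, 28)) = Rational(-29483827, 14794752)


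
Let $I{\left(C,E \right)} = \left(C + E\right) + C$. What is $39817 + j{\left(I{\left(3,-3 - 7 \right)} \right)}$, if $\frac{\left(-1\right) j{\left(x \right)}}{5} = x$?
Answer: $39837$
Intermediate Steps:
$I{\left(C,E \right)} = E + 2 C$
$j{\left(x \right)} = - 5 x$
$39817 + j{\left(I{\left(3,-3 - 7 \right)} \right)} = 39817 - 5 \left(\left(-3 - 7\right) + 2 \cdot 3\right) = 39817 - 5 \left(\left(-3 - 7\right) + 6\right) = 39817 - 5 \left(-10 + 6\right) = 39817 - -20 = 39817 + 20 = 39837$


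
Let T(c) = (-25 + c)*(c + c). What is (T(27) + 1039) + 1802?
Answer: 2949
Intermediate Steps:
T(c) = 2*c*(-25 + c) (T(c) = (-25 + c)*(2*c) = 2*c*(-25 + c))
(T(27) + 1039) + 1802 = (2*27*(-25 + 27) + 1039) + 1802 = (2*27*2 + 1039) + 1802 = (108 + 1039) + 1802 = 1147 + 1802 = 2949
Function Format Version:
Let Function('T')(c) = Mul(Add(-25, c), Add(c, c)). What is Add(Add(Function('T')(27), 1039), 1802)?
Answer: 2949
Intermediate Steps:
Function('T')(c) = Mul(2, c, Add(-25, c)) (Function('T')(c) = Mul(Add(-25, c), Mul(2, c)) = Mul(2, c, Add(-25, c)))
Add(Add(Function('T')(27), 1039), 1802) = Add(Add(Mul(2, 27, Add(-25, 27)), 1039), 1802) = Add(Add(Mul(2, 27, 2), 1039), 1802) = Add(Add(108, 1039), 1802) = Add(1147, 1802) = 2949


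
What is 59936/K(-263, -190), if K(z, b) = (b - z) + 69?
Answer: 29968/71 ≈ 422.08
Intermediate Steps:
K(z, b) = 69 + b - z
59936/K(-263, -190) = 59936/(69 - 190 - 1*(-263)) = 59936/(69 - 190 + 263) = 59936/142 = 59936*(1/142) = 29968/71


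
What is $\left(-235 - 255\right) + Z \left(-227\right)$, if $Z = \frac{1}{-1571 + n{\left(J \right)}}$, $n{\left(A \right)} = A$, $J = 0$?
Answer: $- \frac{769563}{1571} \approx -489.86$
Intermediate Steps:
$Z = - \frac{1}{1571}$ ($Z = \frac{1}{-1571 + 0} = \frac{1}{-1571} = - \frac{1}{1571} \approx -0.00063654$)
$\left(-235 - 255\right) + Z \left(-227\right) = \left(-235 - 255\right) - - \frac{227}{1571} = \left(-235 - 255\right) + \frac{227}{1571} = -490 + \frac{227}{1571} = - \frac{769563}{1571}$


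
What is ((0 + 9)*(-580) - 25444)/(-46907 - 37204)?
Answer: 30664/84111 ≈ 0.36457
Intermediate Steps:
((0 + 9)*(-580) - 25444)/(-46907 - 37204) = (9*(-580) - 25444)/(-84111) = (-5220 - 25444)*(-1/84111) = -30664*(-1/84111) = 30664/84111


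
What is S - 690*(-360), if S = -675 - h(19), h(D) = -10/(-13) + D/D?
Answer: 3220402/13 ≈ 2.4772e+5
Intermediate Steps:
h(D) = 23/13 (h(D) = -10*(-1/13) + 1 = 10/13 + 1 = 23/13)
S = -8798/13 (S = -675 - 1*23/13 = -675 - 23/13 = -8798/13 ≈ -676.77)
S - 690*(-360) = -8798/13 - 690*(-360) = -8798/13 + 248400 = 3220402/13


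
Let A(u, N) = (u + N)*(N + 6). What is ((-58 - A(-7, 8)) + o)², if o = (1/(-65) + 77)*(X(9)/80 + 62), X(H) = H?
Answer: 37486463419161/1690000 ≈ 2.2181e+7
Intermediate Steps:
A(u, N) = (6 + N)*(N + u) (A(u, N) = (N + u)*(6 + N) = (6 + N)*(N + u))
o = 6216219/1300 (o = (1/(-65) + 77)*(9/80 + 62) = (-1/65 + 77)*(9*(1/80) + 62) = 5004*(9/80 + 62)/65 = (5004/65)*(4969/80) = 6216219/1300 ≈ 4781.7)
((-58 - A(-7, 8)) + o)² = ((-58 - (8² + 6*8 + 6*(-7) + 8*(-7))) + 6216219/1300)² = ((-58 - (64 + 48 - 42 - 56)) + 6216219/1300)² = ((-58 - 1*14) + 6216219/1300)² = ((-58 - 14) + 6216219/1300)² = (-72 + 6216219/1300)² = (6122619/1300)² = 37486463419161/1690000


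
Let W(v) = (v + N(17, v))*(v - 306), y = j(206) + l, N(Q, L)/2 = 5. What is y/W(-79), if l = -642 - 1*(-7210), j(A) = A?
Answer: 2258/8855 ≈ 0.25500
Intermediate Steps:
l = 6568 (l = -642 + 7210 = 6568)
N(Q, L) = 10 (N(Q, L) = 2*5 = 10)
y = 6774 (y = 206 + 6568 = 6774)
W(v) = (-306 + v)*(10 + v) (W(v) = (v + 10)*(v - 306) = (10 + v)*(-306 + v) = (-306 + v)*(10 + v))
y/W(-79) = 6774/(-3060 + (-79)**2 - 296*(-79)) = 6774/(-3060 + 6241 + 23384) = 6774/26565 = 6774*(1/26565) = 2258/8855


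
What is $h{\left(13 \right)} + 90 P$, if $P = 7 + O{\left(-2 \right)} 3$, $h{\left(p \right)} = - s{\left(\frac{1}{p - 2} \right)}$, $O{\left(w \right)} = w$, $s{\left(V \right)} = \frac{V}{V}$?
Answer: $89$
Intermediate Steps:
$s{\left(V \right)} = 1$
$h{\left(p \right)} = -1$ ($h{\left(p \right)} = \left(-1\right) 1 = -1$)
$P = 1$ ($P = 7 - 6 = 1$)
$h{\left(13 \right)} + 90 P = -1 + 90 \cdot 1 = -1 + 90 = 89$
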